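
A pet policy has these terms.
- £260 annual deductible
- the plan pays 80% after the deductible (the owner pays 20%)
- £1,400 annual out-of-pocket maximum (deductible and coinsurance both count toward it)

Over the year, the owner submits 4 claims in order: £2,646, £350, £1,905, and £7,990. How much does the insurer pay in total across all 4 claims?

Claim 1 — £2,646: £260 finishes the deductible; £2,386 goes to coinsurance; owner's 20% is £477.20. Cost to owner: £737.20. OOP to date £737.20. Insurer: £2,646 − £737.20 = £1,908.80.
Claim 2 — £350: deductible met; 20% of £350 = £70. Owner pays £70; OOP now £807.20. Insurer: £350 − £70 = £280.
Claim 3 — £1,905: deductible met; 20% of £1,905 = £381. Owner owes £381 (running OOP £1,188.20). Plan pays £1,905 − £381 = £1,524.
Claim 4 — £7,990: deductible already satisfied, so owner's share is 20% × £7,990 = £1,598. OOP would hit £2,786.20 > £1,400, so the cap limits the owner to £1,400 − £1,188.20 = £211.80. Insurer: £7,990 − £211.80 = £7,778.20.
Insurer total: £1,908.80 + £280 + £1,524 + £7,778.20 = £11,491.

£11,491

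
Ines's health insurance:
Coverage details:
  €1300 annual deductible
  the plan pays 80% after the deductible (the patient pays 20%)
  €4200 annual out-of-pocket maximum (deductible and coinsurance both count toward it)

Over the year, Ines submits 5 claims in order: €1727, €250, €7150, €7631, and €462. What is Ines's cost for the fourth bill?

Claim 1 (€1727): deductible takes €1300, €427 remains; patient's 20% is €85.40. Cost to patient: €1385.40. OOP to date €1385.40.
Claim 2 (€250): deductible already satisfied, so patient's share is 20% × €250 = €50. Patient owes €50 (running OOP €1435.40).
Claim 3 (€7150): deductible already satisfied, so patient's share is 20% × €7150 = €1430. Patient pays €1430; OOP now €2865.40.
Claim 4 (€7631): 20% coinsurance on €7631 = €1526.20. That would push OOP to €4391.60, over the €4200 cap, so patient pays €4200 − €2865.40 = €1334.60.

€1334.60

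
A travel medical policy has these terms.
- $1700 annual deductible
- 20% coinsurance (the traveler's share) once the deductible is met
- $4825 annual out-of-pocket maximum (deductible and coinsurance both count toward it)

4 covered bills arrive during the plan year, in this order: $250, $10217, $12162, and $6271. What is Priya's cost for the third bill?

$1371.60

Claim 1 — $250: fully absorbed by the deductible. Traveler pays $250; OOP now $250.
Claim 2 — $10217: $1450 finishes the deductible; $8767 goes to coinsurance; coinsurance $8767 × 20% = $1753.40. Cost to traveler: $3203.40. OOP to date $3453.40.
Claim 3 — $12162: deductible already satisfied, so traveler's share is 20% × $12162 = $2432.40. OOP would hit $5885.80 > $4825, so the cap limits the traveler to $4825 − $3453.40 = $1371.60.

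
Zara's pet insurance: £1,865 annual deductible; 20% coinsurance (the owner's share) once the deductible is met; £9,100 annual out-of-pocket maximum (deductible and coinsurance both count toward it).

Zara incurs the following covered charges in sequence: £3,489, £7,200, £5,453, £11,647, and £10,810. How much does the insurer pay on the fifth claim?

£8,759.80

Bill 1, £3,489: £1,865 to deductible, leaving £1,624; coinsurance £1,624 × 20% = £324.80. Cost to owner: £2,189.80. OOP to date £2,189.80. Insurer: £3,489 − £2,189.80 = £1,299.20.
Bill 2, £7,200: deductible met; 20% of £7,200 = £1,440. Cost to owner: £1,440. OOP to date £3,629.80. Insurer: £7,200 − £1,440 = £5,760.
Bill 3, £5,453: deductible already satisfied, so owner's share is 20% × £5,453 = £1,090.60. Cost to owner: £1,090.60. OOP to date £4,720.40. Plan pays £5,453 − £1,090.60 = £4,362.40.
Bill 4, £11,647: 20% coinsurance on £11,647 = £2,329.40. Owner pays £2,329.40; OOP now £7,049.80. Insurer: £11,647 − £2,329.40 = £9,317.60.
Bill 5, £10,810: deductible already satisfied, so owner's share is 20% × £10,810 = £2,162. OOP would hit £9,211.80 > £9,100, so the cap limits the owner to £9,100 − £7,049.80 = £2,050.20. Plan pays £10,810 − £2,050.20 = £8,759.80.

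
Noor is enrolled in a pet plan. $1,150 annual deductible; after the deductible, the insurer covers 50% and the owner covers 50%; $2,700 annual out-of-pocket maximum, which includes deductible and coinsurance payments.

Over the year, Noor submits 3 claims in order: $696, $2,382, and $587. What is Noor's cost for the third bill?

Claim 1 ($696): entire amount goes to the deductible. Owner owes $696 (running OOP $696).
Claim 2 ($2,382): $454 finishes the deductible; $1,928 goes to coinsurance; coinsurance $1,928 × 50% = $964. Owner owes $1,418 (running OOP $2,114).
Claim 3 ($587): deductible met; 50% of $587 = $293.50. Owner owes $293.50 (running OOP $2,407.50).

$293.50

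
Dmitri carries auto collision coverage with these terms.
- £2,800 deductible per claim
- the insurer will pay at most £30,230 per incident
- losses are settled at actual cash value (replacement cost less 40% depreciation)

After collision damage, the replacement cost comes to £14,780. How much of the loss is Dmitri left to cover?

At 40% depreciation, ACV = £14,780 − £5,912 = £8,868.
After the deductible, £8,868 − £2,800 = £6,068 remains.
£6,068 ≤ £30,230, so the limit doesn't bind; insurer pays £6,068.
The driver bears the rest of the original loss: £14,780 − £6,068 = £8,712.

£8,712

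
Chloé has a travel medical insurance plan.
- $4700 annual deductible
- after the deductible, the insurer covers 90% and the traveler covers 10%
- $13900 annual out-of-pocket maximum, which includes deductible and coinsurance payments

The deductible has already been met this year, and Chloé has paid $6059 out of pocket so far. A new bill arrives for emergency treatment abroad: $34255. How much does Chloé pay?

$3425.50

With the deductible met, the entire $34255 is subject to coinsurance.
10% of $34255 = $3425.50 falls to the traveler.
Year-to-date out-of-pocket becomes $6059 + $3425.50 = $9484.50, still under the $13900 maximum, so no cap applies.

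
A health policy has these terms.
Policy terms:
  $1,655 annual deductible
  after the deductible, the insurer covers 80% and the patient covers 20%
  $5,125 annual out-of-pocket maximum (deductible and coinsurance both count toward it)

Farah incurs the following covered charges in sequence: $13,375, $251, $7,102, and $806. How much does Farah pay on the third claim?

$1,075.80

Claim 1 ($13,375): $1,655 to deductible, leaving $11,720; patient's 20% is $2,344. Patient owes $3,999 (running OOP $3,999).
Claim 2 ($251): 20% coinsurance on $251 = $50.20. Cost to patient: $50.20. OOP to date $4,049.20.
Claim 3 ($7,102): deductible met; 20% of $7,102 = $1,420.40. Adding that to $4,049.20 gives $5,469.60, past the $5,125 cap; patient pays only $5,125 − $4,049.20 = $1,075.80.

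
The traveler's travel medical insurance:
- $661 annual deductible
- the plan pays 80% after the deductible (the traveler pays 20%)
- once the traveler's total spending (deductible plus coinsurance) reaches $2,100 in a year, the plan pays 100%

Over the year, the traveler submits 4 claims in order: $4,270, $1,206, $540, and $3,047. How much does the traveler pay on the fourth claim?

Bill 1, $4,270: $661 to deductible, leaving $3,609; 20% of $3,609 = $721.80. Traveler owes $1,382.80 (running OOP $1,382.80).
Bill 2, $1,206: 20% coinsurance on $1,206 = $241.20. Traveler owes $241.20 (running OOP $1,624).
Bill 3, $540: deductible met; 20% of $540 = $108. Traveler pays $108; OOP now $1,732.
Bill 4, $3,047: 20% coinsurance on $3,047 = $609.40. OOP would hit $2,341.40 > $2,100, so the cap limits the traveler to $2,100 − $1,732 = $368.

$368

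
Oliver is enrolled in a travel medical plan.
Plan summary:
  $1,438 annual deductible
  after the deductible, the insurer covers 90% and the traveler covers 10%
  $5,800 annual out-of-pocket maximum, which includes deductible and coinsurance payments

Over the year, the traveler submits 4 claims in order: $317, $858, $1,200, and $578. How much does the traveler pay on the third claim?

#1 ($317): fully absorbed by the deductible. Traveler owes $317 (running OOP $317).
#2 ($858): all of it applies to the deductible. Traveler owes $858 (running OOP $1,175).
#3 ($1,200): $263 finishes the deductible; $937 goes to coinsurance; coinsurance $937 × 10% = $93.70. Traveler owes $356.70 (running OOP $1,531.70).

$356.70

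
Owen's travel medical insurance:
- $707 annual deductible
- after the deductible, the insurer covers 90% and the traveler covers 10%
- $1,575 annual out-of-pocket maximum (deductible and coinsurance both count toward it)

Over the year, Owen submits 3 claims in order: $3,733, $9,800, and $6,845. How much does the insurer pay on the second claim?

Bill 1, $3,733: $707 to deductible, leaving $3,026; 10% of $3,026 = $302.60. Traveler owes $1,009.60 (running OOP $1,009.60). Insurer: $3,733 − $1,009.60 = $2,723.40.
Bill 2, $9,800: 10% coinsurance on $9,800 = $980. OOP would hit $1,989.60 > $1,575, so the cap limits the traveler to $1,575 − $1,009.60 = $565.40. Plan pays $9,800 − $565.40 = $9,234.60.

$9,234.60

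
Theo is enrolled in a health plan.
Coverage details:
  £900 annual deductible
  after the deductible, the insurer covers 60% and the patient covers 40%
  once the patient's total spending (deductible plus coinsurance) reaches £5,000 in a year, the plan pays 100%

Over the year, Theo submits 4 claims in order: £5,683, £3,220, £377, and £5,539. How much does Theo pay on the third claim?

£150.80

Claim 1 (£5,683): £900 to deductible, leaving £4,783; 40% of £4,783 = £1,913.20. Patient pays £2,813.20; OOP now £2,813.20.
Claim 2 (£3,220): 40% coinsurance on £3,220 = £1,288. Cost to patient: £1,288. OOP to date £4,101.20.
Claim 3 (£377): deductible met; 40% of £377 = £150.80. Patient owes £150.80 (running OOP £4,252).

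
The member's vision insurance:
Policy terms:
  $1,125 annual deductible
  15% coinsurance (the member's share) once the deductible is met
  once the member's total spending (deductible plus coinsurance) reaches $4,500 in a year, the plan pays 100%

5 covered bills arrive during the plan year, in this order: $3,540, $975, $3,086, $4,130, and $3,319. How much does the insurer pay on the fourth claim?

$3,510.50

Claim 1 ($3,540): $1,125 to deductible, leaving $2,415; 15% of $2,415 = $362.25. Cost to member: $1,487.25. OOP to date $1,487.25. Insurer: $3,540 − $1,487.25 = $2,052.75.
Claim 2 ($975): deductible already satisfied, so member's share is 15% × $975 = $146.25. Member owes $146.25 (running OOP $1,633.50). Insurer: $975 − $146.25 = $828.75.
Claim 3 ($3,086): 15% coinsurance on $3,086 = $462.90. Member owes $462.90 (running OOP $2,096.40). Plan pays $3,086 − $462.90 = $2,623.10.
Claim 4 ($4,130): deductible already satisfied, so member's share is 15% × $4,130 = $619.50. Cost to member: $619.50. OOP to date $2,715.90. Insurer: $4,130 − $619.50 = $3,510.50.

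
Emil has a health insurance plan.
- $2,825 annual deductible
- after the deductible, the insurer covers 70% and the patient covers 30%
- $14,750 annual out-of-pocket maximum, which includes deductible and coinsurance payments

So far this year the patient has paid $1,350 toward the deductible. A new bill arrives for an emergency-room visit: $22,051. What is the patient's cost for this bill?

$7,647.80

$1,350 of the $2,825 deductible is already met, leaving $1,475.
The remaining $20,576 (= $22,051 − $1,475) moves to coinsurance.
30% of $20,576 = $6,172.80 falls to the patient.
That puts the patient's cost at $1,475 + $6,172.80 = $7,647.80 before any cap.
Year-to-date out-of-pocket becomes $1,350 + $7,647.80 = $8,997.80, still under the $14,750 maximum, so no cap applies.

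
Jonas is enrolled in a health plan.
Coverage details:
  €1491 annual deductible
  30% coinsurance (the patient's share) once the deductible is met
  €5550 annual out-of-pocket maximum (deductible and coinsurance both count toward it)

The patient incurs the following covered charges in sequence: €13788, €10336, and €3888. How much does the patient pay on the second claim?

€369.90

#1 (€13788): €1491 to deductible, leaving €12297; patient's 30% is €3689.10. Patient owes €5180.10 (running OOP €5180.10).
#2 (€10336): deductible met; 30% of €10336 = €3100.80. OOP would hit €8280.90 > €5550, so the cap limits the patient to €5550 − €5180.10 = €369.90.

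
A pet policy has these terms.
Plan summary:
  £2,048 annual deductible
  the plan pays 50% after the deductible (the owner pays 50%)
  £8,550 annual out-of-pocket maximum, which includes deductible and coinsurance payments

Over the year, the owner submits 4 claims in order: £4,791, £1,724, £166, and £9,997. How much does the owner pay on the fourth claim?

£4,185.50

Claim 1 — £4,791: £2,048 finishes the deductible; £2,743 goes to coinsurance; coinsurance £2,743 × 50% = £1,371.50. Owner pays £3,419.50; OOP now £3,419.50.
Claim 2 — £1,724: deductible already satisfied, so owner's share is 50% × £1,724 = £862. Owner pays £862; OOP now £4,281.50.
Claim 3 — £166: deductible met; 50% of £166 = £83. Owner pays £83; OOP now £4,364.50.
Claim 4 — £9,997: deductible already satisfied, so owner's share is 50% × £9,997 = £4,998.50. OOP would hit £9,363 > £8,550, so the cap limits the owner to £8,550 − £4,364.50 = £4,185.50.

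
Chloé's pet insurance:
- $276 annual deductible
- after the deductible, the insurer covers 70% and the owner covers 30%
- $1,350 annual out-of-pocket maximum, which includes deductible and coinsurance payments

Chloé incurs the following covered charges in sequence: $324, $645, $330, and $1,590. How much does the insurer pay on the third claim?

#1 ($324): deductible takes $276, $48 remains; owner's 30% is $14.40. Cost to owner: $290.40. OOP to date $290.40. Insurer: $324 − $290.40 = $33.60.
#2 ($645): deductible already satisfied, so owner's share is 30% × $645 = $193.50. Owner pays $193.50; OOP now $483.90. Insurer: $645 − $193.50 = $451.50.
#3 ($330): deductible already satisfied, so owner's share is 30% × $330 = $99. Cost to owner: $99. OOP to date $582.90. Insurer: $330 − $99 = $231.

$231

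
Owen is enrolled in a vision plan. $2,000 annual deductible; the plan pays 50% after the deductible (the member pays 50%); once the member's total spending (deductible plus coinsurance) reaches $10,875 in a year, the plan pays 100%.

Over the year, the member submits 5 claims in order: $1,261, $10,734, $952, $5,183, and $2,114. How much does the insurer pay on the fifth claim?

$1,304

Claim 1 ($1,261): fully absorbed by the deductible. Cost to member: $1,261. OOP to date $1,261. Insurer: $1,261 − $1,261 = $0.
Claim 2 ($10,734): deductible takes $739, $9,995 remains; coinsurance $9,995 × 50% = $4,997.50. Cost to member: $5,736.50. OOP to date $6,997.50. Insurer: $10,734 − $5,736.50 = $4,997.50.
Claim 3 ($952): deductible met; 50% of $952 = $476. Member pays $476; OOP now $7,473.50. Plan pays $952 − $476 = $476.
Claim 4 ($5,183): deductible already satisfied, so member's share is 50% × $5,183 = $2,591.50. Member pays $2,591.50; OOP now $10,065. Plan pays $5,183 − $2,591.50 = $2,591.50.
Claim 5 ($2,114): deductible already satisfied, so member's share is 50% × $2,114 = $1,057. That would push OOP to $11,122, over the $10,875 cap, so member pays $10,875 − $10,065 = $810. Insurer: $2,114 − $810 = $1,304.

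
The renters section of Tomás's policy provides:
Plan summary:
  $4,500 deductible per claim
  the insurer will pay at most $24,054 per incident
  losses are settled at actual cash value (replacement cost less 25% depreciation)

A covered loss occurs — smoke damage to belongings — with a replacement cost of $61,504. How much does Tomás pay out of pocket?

$37,450

Depreciate 25%: the covered value is $61,504 × 0.75 = $46,128.
Less the $4,500 deductible: $46,128 − $4,500 = $41,628.
$41,628 exceeds the $24,054 limit, so the insurer pays the limit: $24,054.
Tenant's share is the uncovered remainder: $61,504 − $24,054 = $37,450.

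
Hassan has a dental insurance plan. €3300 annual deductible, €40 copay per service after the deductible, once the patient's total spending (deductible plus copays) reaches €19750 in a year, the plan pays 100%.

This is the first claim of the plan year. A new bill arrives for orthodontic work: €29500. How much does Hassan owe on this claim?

Nothing has been paid toward the €3300 deductible, so the first €3300 of this charge is applied there.
That leaves €29500 − €3300 = €26200 for the copay.
Copay on this service: €40.
Patient responsibility before any cap: €3300 + €40 = €3340.
Year-to-date out-of-pocket becomes €0 + €3340 = €3340, still under the €19750 maximum, so no cap applies.

€3340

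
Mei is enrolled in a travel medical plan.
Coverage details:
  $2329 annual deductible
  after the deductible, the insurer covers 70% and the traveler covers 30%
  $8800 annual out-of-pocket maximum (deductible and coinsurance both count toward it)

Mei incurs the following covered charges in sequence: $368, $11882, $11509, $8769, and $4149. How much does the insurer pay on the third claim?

Claim 1 — $368: entire amount goes to the deductible. Cost to traveler: $368. OOP to date $368. Insurer: $368 − $368 = $0.
Claim 2 — $11882: $1961 to deductible, leaving $9921; 30% of $9921 = $2976.30. Traveler owes $4937.30 (running OOP $5305.30). Plan pays $11882 − $4937.30 = $6944.70.
Claim 3 — $11509: deductible already satisfied, so traveler's share is 30% × $11509 = $3452.70. Traveler owes $3452.70 (running OOP $8758). Plan pays $11509 − $3452.70 = $8056.30.

$8056.30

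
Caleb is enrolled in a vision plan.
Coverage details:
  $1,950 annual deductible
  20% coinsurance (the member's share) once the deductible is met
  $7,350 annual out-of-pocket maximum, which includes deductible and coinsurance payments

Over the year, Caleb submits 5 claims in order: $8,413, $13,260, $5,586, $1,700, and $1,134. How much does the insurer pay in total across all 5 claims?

$22,743

Bill 1, $8,413: $1,950 finishes the deductible; $6,463 goes to coinsurance; coinsurance $6,463 × 20% = $1,292.60. Member pays $3,242.60; OOP now $3,242.60. Insurer: $8,413 − $3,242.60 = $5,170.40.
Bill 2, $13,260: deductible met; 20% of $13,260 = $2,652. Member pays $2,652; OOP now $5,894.60. Insurer: $13,260 − $2,652 = $10,608.
Bill 3, $5,586: deductible already satisfied, so member's share is 20% × $5,586 = $1,117.20. Member pays $1,117.20; OOP now $7,011.80. Insurer: $5,586 − $1,117.20 = $4,468.80.
Bill 4, $1,700: deductible already satisfied, so member's share is 20% × $1,700 = $340. That would push OOP to $7,351.80, over the $7,350 cap, so member pays $7,350 − $7,011.80 = $338.20. Insurer: $1,700 − $338.20 = $1,361.80.
Bill 5, $1,134: 20% coinsurance on $1,134 = $226.80. OOP would hit $7,576.80 > $7,350, so the cap limits the member to $7,350 − $7,350 = $0. Plan pays $1,134 − $0 = $1,134.
Insurer total = bills − member's total = $30,093 − $7,350 = $22,743.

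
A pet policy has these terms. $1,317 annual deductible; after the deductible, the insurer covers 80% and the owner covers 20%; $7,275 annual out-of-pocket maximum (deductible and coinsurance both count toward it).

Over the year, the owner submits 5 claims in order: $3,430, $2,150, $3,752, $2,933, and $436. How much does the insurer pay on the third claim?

$3,001.60

Claim 1 — $3,430: deductible takes $1,317, $2,113 remains; owner's 20% is $422.60. Cost to owner: $1,739.60. OOP to date $1,739.60. Plan pays $3,430 − $1,739.60 = $1,690.40.
Claim 2 — $2,150: deductible already satisfied, so owner's share is 20% × $2,150 = $430. Owner pays $430; OOP now $2,169.60. Insurer: $2,150 − $430 = $1,720.
Claim 3 — $3,752: deductible met; 20% of $3,752 = $750.40. Owner owes $750.40 (running OOP $2,920). Insurer: $3,752 − $750.40 = $3,001.60.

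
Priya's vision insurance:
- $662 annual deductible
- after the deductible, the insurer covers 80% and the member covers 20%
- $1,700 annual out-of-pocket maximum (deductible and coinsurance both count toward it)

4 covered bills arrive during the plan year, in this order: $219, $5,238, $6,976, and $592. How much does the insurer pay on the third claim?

Claim 1 ($219): entire amount goes to the deductible. Cost to member: $219. OOP to date $219. Insurer: $219 − $219 = $0.
Claim 2 ($5,238): $443 to deductible, leaving $4,795; coinsurance $4,795 × 20% = $959. Member pays $1,402; OOP now $1,621. Insurer: $5,238 − $1,402 = $3,836.
Claim 3 ($6,976): 20% coinsurance on $6,976 = $1,395.20. That would push OOP to $3,016.20, over the $1,700 cap, so member pays $1,700 − $1,621 = $79. Insurer: $6,976 − $79 = $6,897.

$6,897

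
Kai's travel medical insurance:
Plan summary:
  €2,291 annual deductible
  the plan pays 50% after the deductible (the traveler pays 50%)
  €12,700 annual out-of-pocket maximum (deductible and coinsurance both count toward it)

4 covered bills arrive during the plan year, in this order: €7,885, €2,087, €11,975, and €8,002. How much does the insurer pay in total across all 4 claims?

#1 (€7,885): deductible takes €2,291, €5,594 remains; 50% of €5,594 = €2,797. Traveler pays €5,088; OOP now €5,088. Insurer: €7,885 − €5,088 = €2,797.
#2 (€2,087): deductible met; 50% of €2,087 = €1,043.50. Cost to traveler: €1,043.50. OOP to date €6,131.50. Plan pays €2,087 − €1,043.50 = €1,043.50.
#3 (€11,975): deductible met; 50% of €11,975 = €5,987.50. Cost to traveler: €5,987.50. OOP to date €12,119. Plan pays €11,975 − €5,987.50 = €5,987.50.
#4 (€8,002): deductible met; 50% of €8,002 = €4,001. Adding that to €12,119 gives €16,120, past the €12,700 cap; traveler pays only €12,700 − €12,119 = €581. Plan pays €8,002 − €581 = €7,421.
Insurer total = bills − traveler's total = €29,949 − €12,700 = €17,249.

€17,249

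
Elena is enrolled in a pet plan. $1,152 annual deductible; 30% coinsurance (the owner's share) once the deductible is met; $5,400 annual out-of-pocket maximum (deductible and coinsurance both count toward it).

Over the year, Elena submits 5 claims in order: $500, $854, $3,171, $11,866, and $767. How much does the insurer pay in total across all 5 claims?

#1 ($500): entire amount goes to the deductible. Owner pays $500; OOP now $500. Plan pays $500 − $500 = $0.
#2 ($854): $652 finishes the deductible; $202 goes to coinsurance; 30% of $202 = $60.60. Cost to owner: $712.60. OOP to date $1,212.60. Plan pays $854 − $712.60 = $141.40.
#3 ($3,171): 30% coinsurance on $3,171 = $951.30. Owner pays $951.30; OOP now $2,163.90. Insurer: $3,171 − $951.30 = $2,219.70.
#4 ($11,866): 30% coinsurance on $11,866 = $3,559.80. Adding that to $2,163.90 gives $5,723.70, past the $5,400 cap; owner pays only $5,400 − $2,163.90 = $3,236.10. Insurer: $11,866 − $3,236.10 = $8,629.90.
#5 ($767): 30% coinsurance on $767 = $230.10. OOP would hit $5,630.10 > $5,400, so the cap limits the owner to $5,400 − $5,400 = $0. Insurer: $767 − $0 = $767.
Insurer total: $0 + $141.40 + $2,219.70 + $8,629.90 + $767 = $11,758.

$11,758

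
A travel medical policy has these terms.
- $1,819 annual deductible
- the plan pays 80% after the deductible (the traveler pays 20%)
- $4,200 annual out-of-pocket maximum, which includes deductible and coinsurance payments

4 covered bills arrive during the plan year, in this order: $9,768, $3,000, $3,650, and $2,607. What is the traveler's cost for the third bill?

Claim 1 ($9,768): $1,819 finishes the deductible; $7,949 goes to coinsurance; coinsurance $7,949 × 20% = $1,589.80. Traveler owes $3,408.80 (running OOP $3,408.80).
Claim 2 ($3,000): deductible already satisfied, so traveler's share is 20% × $3,000 = $600. Traveler pays $600; OOP now $4,008.80.
Claim 3 ($3,650): 20% coinsurance on $3,650 = $730. That would push OOP to $4,738.80, over the $4,200 cap, so traveler pays $4,200 − $4,008.80 = $191.20.

$191.20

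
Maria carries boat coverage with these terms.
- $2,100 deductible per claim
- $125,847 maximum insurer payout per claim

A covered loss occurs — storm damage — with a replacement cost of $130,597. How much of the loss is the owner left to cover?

$4,750

Less the $2,100 deductible: $130,597 − $2,100 = $128,497.
Since $128,497 > $125,847, the payout is capped at $125,847.
The owner bears the rest of the original loss: $130,597 − $125,847 = $4,750.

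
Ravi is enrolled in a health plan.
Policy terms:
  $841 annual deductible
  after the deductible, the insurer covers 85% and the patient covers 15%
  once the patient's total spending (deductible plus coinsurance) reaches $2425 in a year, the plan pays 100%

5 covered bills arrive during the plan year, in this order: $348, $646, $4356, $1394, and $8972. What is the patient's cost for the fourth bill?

#1 ($348): all of it applies to the deductible. Patient owes $348 (running OOP $348).
#2 ($646): $493 finishes the deductible; $153 goes to coinsurance; 15% of $153 = $22.95. Patient owes $515.95 (running OOP $863.95).
#3 ($4356): 15% coinsurance on $4356 = $653.40. Patient pays $653.40; OOP now $1517.35.
#4 ($1394): deductible met; 15% of $1394 = $209.10. Cost to patient: $209.10. OOP to date $1726.45.

$209.10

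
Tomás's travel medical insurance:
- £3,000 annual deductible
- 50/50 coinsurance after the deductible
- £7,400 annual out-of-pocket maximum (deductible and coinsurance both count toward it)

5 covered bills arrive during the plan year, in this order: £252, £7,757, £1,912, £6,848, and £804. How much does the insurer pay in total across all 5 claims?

£10,173

Bill 1, £252: entire amount goes to the deductible. Traveler owes £252 (running OOP £252). Plan pays £252 − £252 = £0.
Bill 2, £7,757: deductible takes £2,748, £5,009 remains; coinsurance £5,009 × 50% = £2,504.50. Traveler pays £5,252.50; OOP now £5,504.50. Plan pays £7,757 − £5,252.50 = £2,504.50.
Bill 3, £1,912: 50% coinsurance on £1,912 = £956. Cost to traveler: £956. OOP to date £6,460.50. Insurer: £1,912 − £956 = £956.
Bill 4, £6,848: deductible already satisfied, so traveler's share is 50% × £6,848 = £3,424. That would push OOP to £9,884.50, over the £7,400 cap, so traveler pays £7,400 − £6,460.50 = £939.50. Insurer: £6,848 − £939.50 = £5,908.50.
Bill 5, £804: deductible met; 50% of £804 = £402. Adding that to £7,400 gives £7,802, past the £7,400 cap; traveler pays only £7,400 − £7,400 = £0. Plan pays £804 − £0 = £804.
Insurer total: £0 + £2,504.50 + £956 + £5,908.50 + £804 = £10,173.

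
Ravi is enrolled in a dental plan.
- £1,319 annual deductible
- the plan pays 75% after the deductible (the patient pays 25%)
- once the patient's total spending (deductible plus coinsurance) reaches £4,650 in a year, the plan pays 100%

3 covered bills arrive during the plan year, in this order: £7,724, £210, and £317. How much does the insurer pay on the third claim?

£237.75

Claim 1 — £7,724: deductible takes £1,319, £6,405 remains; 25% of £6,405 = £1,601.25. Patient pays £2,920.25; OOP now £2,920.25. Plan pays £7,724 − £2,920.25 = £4,803.75.
Claim 2 — £210: 25% coinsurance on £210 = £52.50. Patient pays £52.50; OOP now £2,972.75. Insurer: £210 − £52.50 = £157.50.
Claim 3 — £317: deductible met; 25% of £317 = £79.25. Patient owes £79.25 (running OOP £3,052). Plan pays £317 − £79.25 = £237.75.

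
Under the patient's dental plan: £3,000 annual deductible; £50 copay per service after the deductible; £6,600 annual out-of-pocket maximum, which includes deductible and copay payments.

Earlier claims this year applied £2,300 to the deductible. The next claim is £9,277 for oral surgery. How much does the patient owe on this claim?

£2,300 of the £3,000 deductible is already met, leaving £700.
That leaves £9,277 − £700 = £8,577 for the copay.
Copay on this service: £50.
That puts the patient's cost at £700 + £50 = £750 before any cap.
Total out-of-pocket so far would be £2,300 + £750 = £3,050, below the £6,600 cap — no reduction.

£750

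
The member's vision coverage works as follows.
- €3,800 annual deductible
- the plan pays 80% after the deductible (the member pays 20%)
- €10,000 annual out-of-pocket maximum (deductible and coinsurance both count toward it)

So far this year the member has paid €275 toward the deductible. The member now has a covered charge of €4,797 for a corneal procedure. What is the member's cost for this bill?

€275 of the €3,800 deductible is already met, leaving €3,525.
That leaves €4,797 − €3,525 = €1,272 for coinsurance.
Coinsurance: €1,272 × 20% = €254.40.
Member responsibility before any cap: €3,525 + €254.40 = €3,779.40.
Total out-of-pocket so far would be €275 + €3,779.40 = €4,054.40, below the €10,000 cap — no reduction.

€3,779.40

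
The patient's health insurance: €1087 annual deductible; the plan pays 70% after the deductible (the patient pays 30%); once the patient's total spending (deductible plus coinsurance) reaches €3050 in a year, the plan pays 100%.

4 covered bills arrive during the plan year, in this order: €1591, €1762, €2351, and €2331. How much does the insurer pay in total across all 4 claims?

€4985

Bill 1, €1591: €1087 finishes the deductible; €504 goes to coinsurance; 30% of €504 = €151.20. Patient owes €1238.20 (running OOP €1238.20). Insurer: €1591 − €1238.20 = €352.80.
Bill 2, €1762: deductible met; 30% of €1762 = €528.60. Patient owes €528.60 (running OOP €1766.80). Plan pays €1762 − €528.60 = €1233.40.
Bill 3, €2351: deductible already satisfied, so patient's share is 30% × €2351 = €705.30. Patient owes €705.30 (running OOP €2472.10). Plan pays €2351 − €705.30 = €1645.70.
Bill 4, €2331: 30% coinsurance on €2331 = €699.30. That would push OOP to €3171.40, over the €3050 cap, so patient pays €3050 − €2472.10 = €577.90. Plan pays €2331 − €577.90 = €1753.10.
Insurer total: €352.80 + €1233.40 + €1645.70 + €1753.10 = €4985.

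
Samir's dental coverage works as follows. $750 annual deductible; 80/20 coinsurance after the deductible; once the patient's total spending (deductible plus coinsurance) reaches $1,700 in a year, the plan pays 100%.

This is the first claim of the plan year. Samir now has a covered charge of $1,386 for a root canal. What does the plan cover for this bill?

$508.80

Deductible not yet touched, so the first $750 of the bill goes to the deductible.
That leaves $1,386 − $750 = $636 for coinsurance.
Patient's 20% share of $636 is $127.20.
Patient responsibility before any cap: $750 + $127.20 = $877.20.
Cumulative spending $0 + $877.20 = $877.20 stays under the $1,700 maximum.
The plan picks up $1,386 − $877.20 = $508.80.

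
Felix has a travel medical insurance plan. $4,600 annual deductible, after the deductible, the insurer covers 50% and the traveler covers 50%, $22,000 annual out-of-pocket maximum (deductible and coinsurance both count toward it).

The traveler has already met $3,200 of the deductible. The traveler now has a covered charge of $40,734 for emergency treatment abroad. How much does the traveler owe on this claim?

Deductible still to meet: $4,600 − $3,200 = $1,400.
That leaves $40,734 − $1,400 = $39,334 for coinsurance.
50% of $39,334 = $19,667 falls to the traveler.
So the traveler owes $1,400 + $19,667 = $21,067 before any cap.
That would bring total out-of-pocket to $24,267, past the $22,000 cap. The traveler is capped at $22,000 − $3,200 = $18,800 on this claim.

$18,800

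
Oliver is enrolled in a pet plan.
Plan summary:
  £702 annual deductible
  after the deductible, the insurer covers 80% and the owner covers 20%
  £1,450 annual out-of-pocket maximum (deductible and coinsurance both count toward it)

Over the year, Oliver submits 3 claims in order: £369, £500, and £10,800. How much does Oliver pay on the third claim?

#1 (£369): fully absorbed by the deductible. Cost to owner: £369. OOP to date £369.
#2 (£500): deductible takes £333, £167 remains; owner's 20% is £33.40. Owner pays £366.40; OOP now £735.40.
#3 (£10,800): deductible met; 20% of £10,800 = £2,160. That would push OOP to £2,895.40, over the £1,450 cap, so owner pays £1,450 − £735.40 = £714.60.

£714.60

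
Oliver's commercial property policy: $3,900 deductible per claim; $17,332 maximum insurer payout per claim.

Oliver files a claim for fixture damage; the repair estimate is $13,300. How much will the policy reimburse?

Less the $3,900 deductible: $13,300 − $3,900 = $9,400.
$9,400 is within the $17,332 limit, so the insurer pays $9,400.

$9,400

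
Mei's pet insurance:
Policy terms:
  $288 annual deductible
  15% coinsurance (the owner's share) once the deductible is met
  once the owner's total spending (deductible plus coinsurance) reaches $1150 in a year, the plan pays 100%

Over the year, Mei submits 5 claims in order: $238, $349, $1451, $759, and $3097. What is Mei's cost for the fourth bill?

$113.85

#1 ($238): all of it applies to the deductible. Owner pays $238; OOP now $238.
#2 ($349): $50 finishes the deductible; $299 goes to coinsurance; owner's 15% is $44.85. Owner pays $94.85; OOP now $332.85.
#3 ($1451): deductible met; 15% of $1451 = $217.65. Owner pays $217.65; OOP now $550.50.
#4 ($759): 15% coinsurance on $759 = $113.85. Owner owes $113.85 (running OOP $664.35).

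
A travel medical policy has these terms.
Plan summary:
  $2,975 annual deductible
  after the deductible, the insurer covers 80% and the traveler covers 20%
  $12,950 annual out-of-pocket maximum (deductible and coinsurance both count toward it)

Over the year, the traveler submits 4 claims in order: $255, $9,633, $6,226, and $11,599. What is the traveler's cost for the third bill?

Claim 1 — $255: entire amount goes to the deductible. Traveler owes $255 (running OOP $255).
Claim 2 — $9,633: $2,720 to deductible, leaving $6,913; coinsurance $6,913 × 20% = $1,382.60. Traveler owes $4,102.60 (running OOP $4,357.60).
Claim 3 — $6,226: deductible already satisfied, so traveler's share is 20% × $6,226 = $1,245.20. Traveler pays $1,245.20; OOP now $5,602.80.

$1,245.20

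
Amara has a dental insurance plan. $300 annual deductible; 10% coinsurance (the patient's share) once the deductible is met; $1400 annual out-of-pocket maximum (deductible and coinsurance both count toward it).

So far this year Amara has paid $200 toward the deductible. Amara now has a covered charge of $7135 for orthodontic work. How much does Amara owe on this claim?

Remaining deductible: $300 − $200 = $100.
The remaining $7035 (= $7135 − $100) moves to coinsurance.
10% of $7035 = $703.50 falls to the patient.
Patient responsibility before any cap: $100 + $703.50 = $803.50.
Total out-of-pocket so far would be $200 + $803.50 = $1003.50, below the $1400 cap — no reduction.

$803.50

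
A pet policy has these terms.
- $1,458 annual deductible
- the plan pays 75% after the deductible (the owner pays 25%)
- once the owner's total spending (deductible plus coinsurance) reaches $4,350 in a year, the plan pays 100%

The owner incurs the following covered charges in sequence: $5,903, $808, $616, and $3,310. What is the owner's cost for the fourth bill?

$827.50

#1 ($5,903): $1,458 finishes the deductible; $4,445 goes to coinsurance; coinsurance $4,445 × 25% = $1,111.25. Cost to owner: $2,569.25. OOP to date $2,569.25.
#2 ($808): deductible met; 25% of $808 = $202. Owner pays $202; OOP now $2,771.25.
#3 ($616): 25% coinsurance on $616 = $154. Owner owes $154 (running OOP $2,925.25).
#4 ($3,310): deductible met; 25% of $3,310 = $827.50. Owner owes $827.50 (running OOP $3,752.75).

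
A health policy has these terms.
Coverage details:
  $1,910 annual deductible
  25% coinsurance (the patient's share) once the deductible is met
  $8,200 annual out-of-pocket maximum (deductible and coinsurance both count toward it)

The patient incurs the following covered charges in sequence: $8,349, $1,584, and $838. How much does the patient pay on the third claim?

$209.50

Claim 1 — $8,349: deductible takes $1,910, $6,439 remains; patient's 25% is $1,609.75. Cost to patient: $3,519.75. OOP to date $3,519.75.
Claim 2 — $1,584: 25% coinsurance on $1,584 = $396. Patient owes $396 (running OOP $3,915.75).
Claim 3 — $838: deductible already satisfied, so patient's share is 25% × $838 = $209.50. Patient pays $209.50; OOP now $4,125.25.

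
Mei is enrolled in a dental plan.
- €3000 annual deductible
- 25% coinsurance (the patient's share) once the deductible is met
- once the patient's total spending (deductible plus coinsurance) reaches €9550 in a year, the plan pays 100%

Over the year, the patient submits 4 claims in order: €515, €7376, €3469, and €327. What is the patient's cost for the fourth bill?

Claim 1 — €515: entire amount goes to the deductible. Patient owes €515 (running OOP €515).
Claim 2 — €7376: deductible takes €2485, €4891 remains; coinsurance €4891 × 25% = €1222.75. Patient pays €3707.75; OOP now €4222.75.
Claim 3 — €3469: deductible already satisfied, so patient's share is 25% × €3469 = €867.25. Patient pays €867.25; OOP now €5090.
Claim 4 — €327: deductible met; 25% of €327 = €81.75. Cost to patient: €81.75. OOP to date €5171.75.

€81.75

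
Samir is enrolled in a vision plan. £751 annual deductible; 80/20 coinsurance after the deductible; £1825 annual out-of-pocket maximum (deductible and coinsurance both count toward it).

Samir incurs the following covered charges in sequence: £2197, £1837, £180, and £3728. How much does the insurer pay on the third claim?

Claim 1 (£2197): £751 finishes the deductible; £1446 goes to coinsurance; coinsurance £1446 × 20% = £289.20. Member owes £1040.20 (running OOP £1040.20). Plan pays £2197 − £1040.20 = £1156.80.
Claim 2 (£1837): deductible met; 20% of £1837 = £367.40. Cost to member: £367.40. OOP to date £1407.60. Plan pays £1837 − £367.40 = £1469.60.
Claim 3 (£180): 20% coinsurance on £180 = £36. Member owes £36 (running OOP £1443.60). Plan pays £180 − £36 = £144.

£144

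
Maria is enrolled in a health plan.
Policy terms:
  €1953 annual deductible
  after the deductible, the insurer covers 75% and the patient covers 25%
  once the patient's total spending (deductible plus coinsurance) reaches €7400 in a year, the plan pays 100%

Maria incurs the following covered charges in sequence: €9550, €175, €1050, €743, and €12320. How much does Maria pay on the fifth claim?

Claim 1 (€9550): €1953 to deductible, leaving €7597; patient's 25% is €1899.25. Patient owes €3852.25 (running OOP €3852.25).
Claim 2 (€175): deductible already satisfied, so patient's share is 25% × €175 = €43.75. Patient pays €43.75; OOP now €3896.
Claim 3 (€1050): deductible already satisfied, so patient's share is 25% × €1050 = €262.50. Cost to patient: €262.50. OOP to date €4158.50.
Claim 4 (€743): 25% coinsurance on €743 = €185.75. Patient pays €185.75; OOP now €4344.25.
Claim 5 (€12320): deductible met; 25% of €12320 = €3080. Adding that to €4344.25 gives €7424.25, past the €7400 cap; patient pays only €7400 − €4344.25 = €3055.75.

€3055.75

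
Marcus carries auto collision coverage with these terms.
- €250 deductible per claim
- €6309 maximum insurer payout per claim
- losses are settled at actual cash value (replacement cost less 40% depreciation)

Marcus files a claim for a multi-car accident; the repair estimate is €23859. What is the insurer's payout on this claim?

€6309

At 40% depreciation, ACV = €23859 − €9543.60 = €14315.40.
Less the €250 deductible: €14315.40 − €250 = €14065.40.
Since €14065.40 > €6309, the payout is capped at €6309.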